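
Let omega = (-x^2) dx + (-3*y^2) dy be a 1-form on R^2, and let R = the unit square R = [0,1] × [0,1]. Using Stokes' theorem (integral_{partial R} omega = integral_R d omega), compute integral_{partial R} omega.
integral_(partial R) omega = 0

Stokes: integral_partial_R omega = integral_R d omega with d omega = (∂Q/∂x - ∂P/∂y) dx ∧ dy.
  ∂Q/∂x = 0
  ∂P/∂y = 0
  integrand = ∂Q/∂x - ∂P/∂y = 0.
Integrating over R: integral_0^1 integral_0^1 (0) dx dy = 0.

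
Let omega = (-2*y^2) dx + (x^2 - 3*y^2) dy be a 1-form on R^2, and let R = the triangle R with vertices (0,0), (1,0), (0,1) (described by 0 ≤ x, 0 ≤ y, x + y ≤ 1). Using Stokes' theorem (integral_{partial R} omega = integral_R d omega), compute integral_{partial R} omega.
integral_(partial R) omega = 1

Stokes: integral_partial_R omega = integral_R d omega with d omega = (∂Q/∂x - ∂P/∂y) dx ∧ dy.
  ∂Q/∂x = 2*x
  ∂P/∂y = -4*y
  integrand = ∂Q/∂x - ∂P/∂y = 2*x + 4*y.
Integrating over R: integral_0^1 integral_0^{1-x} (2*x + 4*y) dy dx = 1.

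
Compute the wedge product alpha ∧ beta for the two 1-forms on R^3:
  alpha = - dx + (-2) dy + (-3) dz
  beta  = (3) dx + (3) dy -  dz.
alpha ∧ beta = (3) dx ∧ dy + (10) dx ∧ dz + (11) dy ∧ dz

Distribute the wedge, using dx_i ∧ dx_j = -dx_j ∧ dx_i and dx_i ∧ dx_i = 0. For each pair (i, j) with i < j, the coefficient of dx_i ∧ dx_j in alpha ∧ beta is (alpha_i * beta_j - alpha_j * beta_i). Collecting: alpha ∧ beta = (3) dx ∧ dy + (10) dx ∧ dz + (11) dy ∧ dz.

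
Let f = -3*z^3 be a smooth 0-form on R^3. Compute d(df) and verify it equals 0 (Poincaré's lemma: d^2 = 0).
d(df) = 0

Step 1: df = sum_i (∂f/∂x_i) dx_i = (0) dx + (0) dy + (-9*z^2) dz.
Step 2: Apply d again. Using the 1-form formula, the coefficient of dx ∧ dy in d(df) is ∂^2 f/∂x ∂y - ∂^2 f/∂y ∂x = (0) - (0) = 0 (equality of mixed partials for smooth f).
Similarly for dx ∧ dz and dy ∧ dz — all coefficients vanish. So d(df) = 0.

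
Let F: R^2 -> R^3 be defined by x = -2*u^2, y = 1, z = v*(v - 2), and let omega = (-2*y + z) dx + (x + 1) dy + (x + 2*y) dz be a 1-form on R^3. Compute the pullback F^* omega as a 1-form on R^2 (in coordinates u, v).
F^* omega = (4*u*(-v^2 + 2*v + 2)) du + (-4*u^2*v + 4*u^2 + 4*v - 4) dv

Using F^*(f dg) = (f ∘ F) d(g ∘ F), substitute each coordinate x_i by F_i(u, v) in f_i, and replace dx_i by d F_i = (∂F_i/∂u) du + (∂F_i/∂v) dv.
  For the x component: f_1(F) = v^2 - 2*v - 2; d F_1 = (-4*u) du + (0) dv
  For the y component: f_2(F) = 1 - 2*u^2; d F_2 = (0) du + (0) dv
  For the z component: f_3(F) = 2 - 2*u^2; d F_3 = (0) du + (2*v - 2) dv
Combining and collecting du, dv coefficients:
  coeff of du: 4*u*(-v^2 + 2*v + 2)
  coeff of dv: -4*u^2*v + 4*u^2 + 4*v - 4
F^* omega = (4*u*(-v^2 + 2*v + 2)) du + (-4*u^2*v + 4*u^2 + 4*v - 4) dv.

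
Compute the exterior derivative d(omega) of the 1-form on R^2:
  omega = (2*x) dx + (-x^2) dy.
d(omega) = (-2*x) dx ∧ dy

For a 1-form omega = sum_i f_i dx_i, the exterior derivative is
  d(omega) = sum_{i < j} (∂f_j/∂x_i - ∂f_i/∂x_j) dx_i ∧ dx_j.
  coefficient of dx ∧ dy: ∂f_2/∂x - ∂f_1/∂y = ∂(-x^2)/∂x - ∂(2*x)/∂y = -2*x
Assembling: d(omega) = (-2*x) dx ∧ dy.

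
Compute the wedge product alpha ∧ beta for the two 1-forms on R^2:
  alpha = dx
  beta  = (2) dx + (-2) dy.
alpha ∧ beta = (-2) dx ∧ dy

Distribute the wedge, using dx_i ∧ dx_j = -dx_j ∧ dx_i and dx_i ∧ dx_i = 0. For each pair (i, j) with i < j, the coefficient of dx_i ∧ dx_j in alpha ∧ beta is (alpha_i * beta_j - alpha_j * beta_i). Collecting: alpha ∧ beta = (-2) dx ∧ dy.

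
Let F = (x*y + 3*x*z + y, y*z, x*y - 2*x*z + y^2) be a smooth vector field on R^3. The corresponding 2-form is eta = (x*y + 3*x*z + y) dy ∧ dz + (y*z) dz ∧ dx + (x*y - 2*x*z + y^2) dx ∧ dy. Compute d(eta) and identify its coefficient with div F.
d(eta) = (-2*x + y + 4*z) dx ∧ dy ∧ dz; div F = -2*x + y + 4*z

For a 2-form in R^3 of the form above, applying d gives a 3-form with coefficient ∂P/∂x + ∂Q/∂y + ∂R/∂z:
  ∂P/∂x = y + 3*z
  ∂Q/∂y = z
  ∂R/∂z = -2*x
Sum = -2*x + y + 4*z, which is exactly div F.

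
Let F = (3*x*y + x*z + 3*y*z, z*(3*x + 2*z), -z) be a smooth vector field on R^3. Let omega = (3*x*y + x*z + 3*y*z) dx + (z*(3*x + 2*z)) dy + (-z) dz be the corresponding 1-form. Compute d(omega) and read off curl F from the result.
d(omega) = (-3*x - 4*z) dy ∧ dz + (x + 3*y) dz ∧ dx + (-3*x) dx ∧ dy; curl F = (-3*x - 4*z, x + 3*y, -3*x)

d omega = sum_{i<j} (∂f_j/∂x_i - ∂f_i/∂x_j) dx_i ∧ dx_j. Under the identification (dy ∧ dz, dz ∧ dx, dx ∧ dy) ↔ (e_x, e_y, e_z), the coefficients are exactly the components of curl F. Compute:
  ∂R/∂y - ∂Q/∂z = (0) - (3*x + 4*z) = -3*x - 4*z
  ∂P/∂z - ∂R/∂x = (x + 3*y) - (0) = x + 3*y
  ∂Q/∂x - ∂P/∂y = (3*z) - (3*x + 3*z) = -3*x.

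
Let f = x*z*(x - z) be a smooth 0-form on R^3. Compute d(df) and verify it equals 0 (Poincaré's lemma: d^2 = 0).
d(df) = 0

Step 1: df = sum_i (∂f/∂x_i) dx_i = (z*(2*x - z)) dx + (0) dy + (x*(x - 2*z)) dz.
Step 2: Apply d again. Using the 1-form formula, the coefficient of dx ∧ dy in d(df) is ∂^2 f/∂x ∂y - ∂^2 f/∂y ∂x = (0) - (0) = 0 (equality of mixed partials for smooth f).
Similarly for dx ∧ dz and dy ∧ dz — all coefficients vanish. So d(df) = 0.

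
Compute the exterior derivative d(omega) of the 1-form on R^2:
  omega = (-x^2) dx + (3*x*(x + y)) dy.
d(omega) = (6*x + 3*y) dx ∧ dy

For a 1-form omega = sum_i f_i dx_i, the exterior derivative is
  d(omega) = sum_{i < j} (∂f_j/∂x_i - ∂f_i/∂x_j) dx_i ∧ dx_j.
  coefficient of dx ∧ dy: ∂f_2/∂x - ∂f_1/∂y = ∂(3*x*(x + y))/∂x - ∂(-x^2)/∂y = 6*x + 3*y
Assembling: d(omega) = (6*x + 3*y) dx ∧ dy.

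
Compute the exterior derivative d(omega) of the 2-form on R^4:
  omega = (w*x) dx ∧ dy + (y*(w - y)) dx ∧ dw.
d(omega) = (-w + x + 2*y) dx ∧ dy ∧ dw

For a 2-form omega = sum_{i<j} g_{ij} dx_i ∧ dx_j, the exterior derivative is
  d(omega) = sum_{i<j} d(g_{ij}) ∧ dx_i ∧ dx_j = sum_{i<j, k} (∂g_{ij}/∂x_k) dx_k ∧ dx_i ∧ dx_j.
Expand each term, using dx_k ∧ dx_i ∧ dx_j = sgn(permutation) dx_{(a)} ∧ dx_{(b)} ∧ dx_{(c)} with (a < b < c) sorted:
  d(w*x) includes (∂/∂w)(w*x) dw = (x) dw, which multiplied by dx ∧ dy gives (x) dx ∧ dy ∧ dw
  d(y*(w - y)) includes (∂/∂y)(y*(w - y)) dy = (w - 2*y) dy, which multiplied by dx ∧ dw gives (-w + 2*y) dx ∧ dy ∧ dw
Collecting like 3-forms: d(omega) = (-w + x + 2*y) dx ∧ dy ∧ dw.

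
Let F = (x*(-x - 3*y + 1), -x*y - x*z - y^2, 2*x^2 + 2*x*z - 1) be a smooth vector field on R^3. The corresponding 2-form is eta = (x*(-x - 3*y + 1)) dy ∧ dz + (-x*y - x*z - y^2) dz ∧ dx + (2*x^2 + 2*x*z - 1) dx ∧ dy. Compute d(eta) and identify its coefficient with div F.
d(eta) = (-x - 5*y + 1) dx ∧ dy ∧ dz; div F = -x - 5*y + 1

For a 2-form in R^3 of the form above, applying d gives a 3-form with coefficient ∂P/∂x + ∂Q/∂y + ∂R/∂z:
  ∂P/∂x = -2*x - 3*y + 1
  ∂Q/∂y = -x - 2*y
  ∂R/∂z = 2*x
Sum = -x - 5*y + 1, which is exactly div F.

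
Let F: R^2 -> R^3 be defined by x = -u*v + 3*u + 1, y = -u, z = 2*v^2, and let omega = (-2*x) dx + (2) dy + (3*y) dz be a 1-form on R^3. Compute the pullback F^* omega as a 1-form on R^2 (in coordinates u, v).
F^* omega = (-2*u*v^2 + 12*u*v - 18*u + 2*v - 8) du + (2*u*(-u*v + 3*u - 6*v + 1)) dv

Using F^*(f dg) = (f ∘ F) d(g ∘ F), substitute each coordinate x_i by F_i(u, v) in f_i, and replace dx_i by d F_i = (∂F_i/∂u) du + (∂F_i/∂v) dv.
  For the x component: f_1(F) = 2*u*v - 6*u - 2; d F_1 = (3 - v) du + (-u) dv
  For the y component: f_2(F) = 2; d F_2 = (-1) du + (0) dv
  For the z component: f_3(F) = -3*u; d F_3 = (0) du + (4*v) dv
Combining and collecting du, dv coefficients:
  coeff of du: -2*u*v^2 + 12*u*v - 18*u + 2*v - 8
  coeff of dv: 2*u*(-u*v + 3*u - 6*v + 1)
F^* omega = (-2*u*v^2 + 12*u*v - 18*u + 2*v - 8) du + (2*u*(-u*v + 3*u - 6*v + 1)) dv.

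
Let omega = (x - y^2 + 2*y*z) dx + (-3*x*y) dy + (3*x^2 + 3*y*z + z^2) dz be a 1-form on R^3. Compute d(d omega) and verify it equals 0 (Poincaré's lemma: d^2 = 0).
d(d omega) = 0

Step 1: d omega = sum_{i<j} (∂f_j/∂x_i - ∂f_i/∂x_j) dx_i ∧ dx_j:
  coeff of dx ∧ dy: -y - 2*z
  coeff of dx ∧ dz: 6*x - 2*y
  coeff of dy ∧ dz: 3*z
Step 2: Apply d again to each 2-form coefficient. The only possible 3-form in R^3 is dx ∧ dy ∧ dz, with coefficient
  ∂(coeff of dy∧dz)/∂x - ∂(coeff of dx∧dz)/∂y + ∂(coeff of dx∧dy)/∂z
  = ∂/∂x (3*z) - ∂/∂y (6*x - 2*y) + ∂/∂z (-y - 2*z).
Each of these terms simplifies to sums of mixed partials that cancel in pairs. The result is 0 (by equality of mixed partials for smooth functions — Schwarz / Clairaut).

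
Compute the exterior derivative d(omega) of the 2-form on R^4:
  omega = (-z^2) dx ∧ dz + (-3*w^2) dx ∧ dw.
d(omega) = 0

For a 2-form omega = sum_{i<j} g_{ij} dx_i ∧ dx_j, the exterior derivative is
  d(omega) = sum_{i<j} d(g_{ij}) ∧ dx_i ∧ dx_j = sum_{i<j, k} (∂g_{ij}/∂x_k) dx_k ∧ dx_i ∧ dx_j.
Expand each term, using dx_k ∧ dx_i ∧ dx_j = sgn(permutation) dx_{(a)} ∧ dx_{(b)} ∧ dx_{(c)} with (a < b < c) sorted:

Collecting like 3-forms: d(omega) = 0.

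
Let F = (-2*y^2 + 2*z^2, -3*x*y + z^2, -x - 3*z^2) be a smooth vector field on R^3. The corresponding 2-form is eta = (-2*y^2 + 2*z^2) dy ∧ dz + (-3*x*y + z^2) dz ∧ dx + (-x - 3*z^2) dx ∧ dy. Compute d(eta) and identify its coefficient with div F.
d(eta) = (-3*x - 6*z) dx ∧ dy ∧ dz; div F = -3*x - 6*z

For a 2-form in R^3 of the form above, applying d gives a 3-form with coefficient ∂P/∂x + ∂Q/∂y + ∂R/∂z:
  ∂P/∂x = 0
  ∂Q/∂y = -3*x
  ∂R/∂z = -6*z
Sum = -3*x - 6*z, which is exactly div F.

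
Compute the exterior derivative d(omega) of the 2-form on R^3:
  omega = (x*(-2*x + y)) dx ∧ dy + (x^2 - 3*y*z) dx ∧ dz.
d(omega) = (3*z) dx ∧ dy ∧ dz

For a 2-form omega = sum_{i<j} g_{ij} dx_i ∧ dx_j, the exterior derivative is
  d(omega) = sum_{i<j} d(g_{ij}) ∧ dx_i ∧ dx_j = sum_{i<j, k} (∂g_{ij}/∂x_k) dx_k ∧ dx_i ∧ dx_j.
Expand each term, using dx_k ∧ dx_i ∧ dx_j = sgn(permutation) dx_{(a)} ∧ dx_{(b)} ∧ dx_{(c)} with (a < b < c) sorted:
  d(x^2 - 3*y*z) includes (∂/∂y)(x^2 - 3*y*z) dy = (-3*z) dy, which multiplied by dx ∧ dz gives (3*z) dx ∧ dy ∧ dz
Collecting like 3-forms: d(omega) = (3*z) dx ∧ dy ∧ dz.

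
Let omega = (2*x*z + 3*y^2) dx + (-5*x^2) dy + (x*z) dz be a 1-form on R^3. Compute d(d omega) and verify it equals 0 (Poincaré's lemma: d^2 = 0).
d(d omega) = 0

Step 1: d omega = sum_{i<j} (∂f_j/∂x_i - ∂f_i/∂x_j) dx_i ∧ dx_j:
  coeff of dx ∧ dy: -10*x - 6*y
  coeff of dx ∧ dz: -2*x + z
  coeff of dy ∧ dz: 0
Step 2: Apply d again to each 2-form coefficient. The only possible 3-form in R^3 is dx ∧ dy ∧ dz, with coefficient
  ∂(coeff of dy∧dz)/∂x - ∂(coeff of dx∧dz)/∂y + ∂(coeff of dx∧dy)/∂z
  = ∂/∂x (0) - ∂/∂y (-2*x + z) + ∂/∂z (-10*x - 6*y).
Each of these terms simplifies to sums of mixed partials that cancel in pairs. The result is 0 (by equality of mixed partials for smooth functions — Schwarz / Clairaut).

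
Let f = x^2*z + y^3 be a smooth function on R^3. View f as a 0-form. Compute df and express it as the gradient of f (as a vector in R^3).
df = (2*x*z) dx + (3*y^2) dy + (x^2) dz; grad f = (2*x*z, 3*y^2, x^2)

For a 0-form f, d f = (∂f/∂x) dx + (∂f/∂y) dy + (∂f/∂z) dz. The components of the vector representation are exactly the entries of grad f in Cartesian coordinates:
  ∂f/∂x = 2*x*z
  ∂f/∂y = 3*y^2
  ∂f/∂z = x^2.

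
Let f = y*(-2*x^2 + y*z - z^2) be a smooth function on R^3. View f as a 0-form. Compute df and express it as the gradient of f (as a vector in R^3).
df = (-4*x*y) dx + (-2*x^2 + 2*y*z - z^2) dy + (y*(y - 2*z)) dz; grad f = (-4*x*y, -2*x^2 + 2*y*z - z^2, y*(y - 2*z))

For a 0-form f, d f = (∂f/∂x) dx + (∂f/∂y) dy + (∂f/∂z) dz. The components of the vector representation are exactly the entries of grad f in Cartesian coordinates:
  ∂f/∂x = -4*x*y
  ∂f/∂y = -2*x^2 + 2*y*z - z^2
  ∂f/∂z = y*(y - 2*z).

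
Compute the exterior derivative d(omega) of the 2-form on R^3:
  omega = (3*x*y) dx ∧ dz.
d(omega) = (-3*x) dx ∧ dy ∧ dz

For a 2-form omega = sum_{i<j} g_{ij} dx_i ∧ dx_j, the exterior derivative is
  d(omega) = sum_{i<j} d(g_{ij}) ∧ dx_i ∧ dx_j = sum_{i<j, k} (∂g_{ij}/∂x_k) dx_k ∧ dx_i ∧ dx_j.
Expand each term, using dx_k ∧ dx_i ∧ dx_j = sgn(permutation) dx_{(a)} ∧ dx_{(b)} ∧ dx_{(c)} with (a < b < c) sorted:
  d(3*x*y) includes (∂/∂y)(3*x*y) dy = (3*x) dy, which multiplied by dx ∧ dz gives (-3*x) dx ∧ dy ∧ dz
Collecting like 3-forms: d(omega) = (-3*x) dx ∧ dy ∧ dz.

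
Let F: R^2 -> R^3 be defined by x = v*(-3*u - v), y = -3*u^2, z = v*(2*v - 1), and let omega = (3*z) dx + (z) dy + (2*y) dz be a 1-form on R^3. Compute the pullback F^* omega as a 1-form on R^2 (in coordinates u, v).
F^* omega = (3*v*(-4*u*v + 2*u - 6*v^2 + 3*v)) du + (-24*u^2*v + 6*u^2 - 18*u*v^2 + 9*u*v - 12*v^3 + 6*v^2) dv

Using F^*(f dg) = (f ∘ F) d(g ∘ F), substitute each coordinate x_i by F_i(u, v) in f_i, and replace dx_i by d F_i = (∂F_i/∂u) du + (∂F_i/∂v) dv.
  For the x component: f_1(F) = 3*v*(2*v - 1); d F_1 = (-3*v) du + (-3*u - 2*v) dv
  For the y component: f_2(F) = v*(2*v - 1); d F_2 = (-6*u) du + (0) dv
  For the z component: f_3(F) = -6*u^2; d F_3 = (0) du + (4*v - 1) dv
Combining and collecting du, dv coefficients:
  coeff of du: 3*v*(-4*u*v + 2*u - 6*v^2 + 3*v)
  coeff of dv: -24*u^2*v + 6*u^2 - 18*u*v^2 + 9*u*v - 12*v^3 + 6*v^2
F^* omega = (3*v*(-4*u*v + 2*u - 6*v^2 + 3*v)) du + (-24*u^2*v + 6*u^2 - 18*u*v^2 + 9*u*v - 12*v^3 + 6*v^2) dv.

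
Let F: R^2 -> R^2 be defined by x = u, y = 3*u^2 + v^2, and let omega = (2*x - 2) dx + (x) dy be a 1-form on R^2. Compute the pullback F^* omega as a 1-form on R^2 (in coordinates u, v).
F^* omega = (6*u^2 + 2*u - 2) du + (2*u*v) dv

Using F^*(f dg) = (f ∘ F) d(g ∘ F), substitute each coordinate x_i by F_i(u, v) in f_i, and replace dx_i by d F_i = (∂F_i/∂u) du + (∂F_i/∂v) dv.
  For the x component: f_1(F) = 2*u - 2; d F_1 = (1) du + (0) dv
  For the y component: f_2(F) = u; d F_2 = (6*u) du + (2*v) dv
Combining and collecting du, dv coefficients:
  coeff of du: 6*u^2 + 2*u - 2
  coeff of dv: 2*u*v
F^* omega = (6*u^2 + 2*u - 2) du + (2*u*v) dv.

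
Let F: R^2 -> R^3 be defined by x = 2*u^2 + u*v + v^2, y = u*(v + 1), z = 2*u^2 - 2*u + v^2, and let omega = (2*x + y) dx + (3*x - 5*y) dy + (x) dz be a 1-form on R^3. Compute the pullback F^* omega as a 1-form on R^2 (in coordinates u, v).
F^* omega = (24*u^3 + 26*u^2*v + 6*u^2 + 13*u*v^2 - 8*u*v - 5*u + 5*v^3 + v^2) du + (10*u^3 + 13*u^2*v - 4*u^2 + 13*u*v^2 + 2*u*v + 6*v^3) dv

Using F^*(f dg) = (f ∘ F) d(g ∘ F), substitute each coordinate x_i by F_i(u, v) in f_i, and replace dx_i by d F_i = (∂F_i/∂u) du + (∂F_i/∂v) dv.
  For the x component: f_1(F) = 4*u^2 + 3*u*v + u + 2*v^2; d F_1 = (4*u + v) du + (u + 2*v) dv
  For the y component: f_2(F) = 6*u^2 - 2*u*v - 5*u + 3*v^2; d F_2 = (v + 1) du + (u) dv
  For the z component: f_3(F) = 2*u^2 + u*v + v^2; d F_3 = (4*u - 2) du + (2*v) dv
Combining and collecting du, dv coefficients:
  coeff of du: 24*u^3 + 26*u^2*v + 6*u^2 + 13*u*v^2 - 8*u*v - 5*u + 5*v^3 + v^2
  coeff of dv: 10*u^3 + 13*u^2*v - 4*u^2 + 13*u*v^2 + 2*u*v + 6*v^3
F^* omega = (24*u^3 + 26*u^2*v + 6*u^2 + 13*u*v^2 - 8*u*v - 5*u + 5*v^3 + v^2) du + (10*u^3 + 13*u^2*v - 4*u^2 + 13*u*v^2 + 2*u*v + 6*v^3) dv.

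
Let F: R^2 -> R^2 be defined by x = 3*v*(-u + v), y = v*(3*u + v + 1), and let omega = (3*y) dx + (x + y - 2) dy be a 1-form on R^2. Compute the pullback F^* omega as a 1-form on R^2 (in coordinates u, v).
F^* omega = (3*v*(-9*u*v + v^2 - 2*v - 2)) du + (-27*u^2*v + 57*u*v^2 - 6*u*v - 6*u + 26*v^3 + 24*v^2 - 3*v - 2) dv

Using F^*(f dg) = (f ∘ F) d(g ∘ F), substitute each coordinate x_i by F_i(u, v) in f_i, and replace dx_i by d F_i = (∂F_i/∂u) du + (∂F_i/∂v) dv.
  For the x component: f_1(F) = 3*v*(3*u + v + 1); d F_1 = (-3*v) du + (-3*u + 6*v) dv
  For the y component: f_2(F) = 4*v^2 + v - 2; d F_2 = (3*v) du + (3*u + 2*v + 1) dv
Combining and collecting du, dv coefficients:
  coeff of du: 3*v*(-9*u*v + v^2 - 2*v - 2)
  coeff of dv: -27*u^2*v + 57*u*v^2 - 6*u*v - 6*u + 26*v^3 + 24*v^2 - 3*v - 2
F^* omega = (3*v*(-9*u*v + v^2 - 2*v - 2)) du + (-27*u^2*v + 57*u*v^2 - 6*u*v - 6*u + 26*v^3 + 24*v^2 - 3*v - 2) dv.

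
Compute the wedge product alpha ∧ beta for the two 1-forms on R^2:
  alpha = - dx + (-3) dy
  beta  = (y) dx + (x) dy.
alpha ∧ beta = (-x + 3*y) dx ∧ dy

Distribute the wedge, using dx_i ∧ dx_j = -dx_j ∧ dx_i and dx_i ∧ dx_i = 0. For each pair (i, j) with i < j, the coefficient of dx_i ∧ dx_j in alpha ∧ beta is (alpha_i * beta_j - alpha_j * beta_i). Collecting: alpha ∧ beta = (-x + 3*y) dx ∧ dy.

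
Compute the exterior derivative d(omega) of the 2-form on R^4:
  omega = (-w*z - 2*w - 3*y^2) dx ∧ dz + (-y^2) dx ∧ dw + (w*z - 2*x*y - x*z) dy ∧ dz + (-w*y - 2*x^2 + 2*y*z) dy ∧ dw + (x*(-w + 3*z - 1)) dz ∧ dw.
d(omega) = (4*y - z) dx ∧ dy ∧ dz + (-w + 2*z - 3) dx ∧ dz ∧ dw + (-4*x + 2*y) dx ∧ dy ∧ dw + (-2*y + z) dy ∧ dz ∧ dw

For a 2-form omega = sum_{i<j} g_{ij} dx_i ∧ dx_j, the exterior derivative is
  d(omega) = sum_{i<j} d(g_{ij}) ∧ dx_i ∧ dx_j = sum_{i<j, k} (∂g_{ij}/∂x_k) dx_k ∧ dx_i ∧ dx_j.
Expand each term, using dx_k ∧ dx_i ∧ dx_j = sgn(permutation) dx_{(a)} ∧ dx_{(b)} ∧ dx_{(c)} with (a < b < c) sorted:
  d(-w*z - 2*w - 3*y^2) includes (∂/∂y)(-w*z - 2*w - 3*y^2) dy = (-6*y) dy, which multiplied by dx ∧ dz gives (6*y) dx ∧ dy ∧ dz
  d(-w*z - 2*w - 3*y^2) includes (∂/∂w)(-w*z - 2*w - 3*y^2) dw = (-z - 2) dw, which multiplied by dx ∧ dz gives (-z - 2) dx ∧ dz ∧ dw
  d(-y^2) includes (∂/∂y)(-y^2) dy = (-2*y) dy, which multiplied by dx ∧ dw gives (2*y) dx ∧ dy ∧ dw
  d(w*z - 2*x*y - x*z) includes (∂/∂x)(w*z - 2*x*y - x*z) dx = (-2*y - z) dx, which multiplied by dy ∧ dz gives (-2*y - z) dx ∧ dy ∧ dz
  d(w*z - 2*x*y - x*z) includes (∂/∂w)(w*z - 2*x*y - x*z) dw = (z) dw, which multiplied by dy ∧ dz gives (z) dy ∧ dz ∧ dw
  d(-w*y - 2*x^2 + 2*y*z) includes (∂/∂x)(-w*y - 2*x^2 + 2*y*z) dx = (-4*x) dx, which multiplied by dy ∧ dw gives (-4*x) dx ∧ dy ∧ dw
  d(-w*y - 2*x^2 + 2*y*z) includes (∂/∂z)(-w*y - 2*x^2 + 2*y*z) dz = (2*y) dz, which multiplied by dy ∧ dw gives (-2*y) dy ∧ dz ∧ dw
  d(x*(-w + 3*z - 1)) includes (∂/∂x)(x*(-w + 3*z - 1)) dx = (-w + 3*z - 1) dx, which multiplied by dz ∧ dw gives (-w + 3*z - 1) dx ∧ dz ∧ dw
Collecting like 3-forms: d(omega) = (4*y - z) dx ∧ dy ∧ dz + (-w + 2*z - 3) dx ∧ dz ∧ dw + (-4*x + 2*y) dx ∧ dy ∧ dw + (-2*y + z) dy ∧ dz ∧ dw.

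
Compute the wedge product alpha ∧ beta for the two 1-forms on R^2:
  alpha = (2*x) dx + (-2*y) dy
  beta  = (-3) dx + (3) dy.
alpha ∧ beta = (6*x - 6*y) dx ∧ dy

Distribute the wedge, using dx_i ∧ dx_j = -dx_j ∧ dx_i and dx_i ∧ dx_i = 0. For each pair (i, j) with i < j, the coefficient of dx_i ∧ dx_j in alpha ∧ beta is (alpha_i * beta_j - alpha_j * beta_i). Collecting: alpha ∧ beta = (6*x - 6*y) dx ∧ dy.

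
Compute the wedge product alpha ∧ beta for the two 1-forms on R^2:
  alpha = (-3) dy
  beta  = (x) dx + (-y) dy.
alpha ∧ beta = (3*x) dx ∧ dy

Distribute the wedge, using dx_i ∧ dx_j = -dx_j ∧ dx_i and dx_i ∧ dx_i = 0. For each pair (i, j) with i < j, the coefficient of dx_i ∧ dx_j in alpha ∧ beta is (alpha_i * beta_j - alpha_j * beta_i). Collecting: alpha ∧ beta = (3*x) dx ∧ dy.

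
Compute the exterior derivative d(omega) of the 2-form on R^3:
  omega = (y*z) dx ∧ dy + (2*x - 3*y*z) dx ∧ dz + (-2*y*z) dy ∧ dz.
d(omega) = (y + 3*z) dx ∧ dy ∧ dz

For a 2-form omega = sum_{i<j} g_{ij} dx_i ∧ dx_j, the exterior derivative is
  d(omega) = sum_{i<j} d(g_{ij}) ∧ dx_i ∧ dx_j = sum_{i<j, k} (∂g_{ij}/∂x_k) dx_k ∧ dx_i ∧ dx_j.
Expand each term, using dx_k ∧ dx_i ∧ dx_j = sgn(permutation) dx_{(a)} ∧ dx_{(b)} ∧ dx_{(c)} with (a < b < c) sorted:
  d(y*z) includes (∂/∂z)(y*z) dz = (y) dz, which multiplied by dx ∧ dy gives (y) dx ∧ dy ∧ dz
  d(2*x - 3*y*z) includes (∂/∂y)(2*x - 3*y*z) dy = (-3*z) dy, which multiplied by dx ∧ dz gives (3*z) dx ∧ dy ∧ dz
Collecting like 3-forms: d(omega) = (y + 3*z) dx ∧ dy ∧ dz.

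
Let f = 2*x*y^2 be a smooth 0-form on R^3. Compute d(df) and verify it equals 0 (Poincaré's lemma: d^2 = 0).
d(df) = 0

Step 1: df = sum_i (∂f/∂x_i) dx_i = (2*y^2) dx + (4*x*y) dy + (0) dz.
Step 2: Apply d again. Using the 1-form formula, the coefficient of dx ∧ dy in d(df) is ∂^2 f/∂x ∂y - ∂^2 f/∂y ∂x = (4*y) - (4*y) = 0 (equality of mixed partials for smooth f).
Similarly for dx ∧ dz and dy ∧ dz — all coefficients vanish. So d(df) = 0.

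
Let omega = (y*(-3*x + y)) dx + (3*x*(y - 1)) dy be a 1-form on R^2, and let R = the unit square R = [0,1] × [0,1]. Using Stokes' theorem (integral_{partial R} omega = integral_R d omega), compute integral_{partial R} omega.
integral_(partial R) omega = -1

Stokes: integral_partial_R omega = integral_R d omega with d omega = (∂Q/∂x - ∂P/∂y) dx ∧ dy.
  ∂Q/∂x = 3*y - 3
  ∂P/∂y = -3*x + 2*y
  integrand = ∂Q/∂x - ∂P/∂y = 3*x + y - 3.
Integrating over R: integral_0^1 integral_0^1 (3*x + y - 3) dx dy = -1.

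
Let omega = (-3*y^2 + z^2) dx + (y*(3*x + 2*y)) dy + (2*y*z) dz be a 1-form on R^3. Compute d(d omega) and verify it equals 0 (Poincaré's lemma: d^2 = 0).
d(d omega) = 0

Step 1: d omega = sum_{i<j} (∂f_j/∂x_i - ∂f_i/∂x_j) dx_i ∧ dx_j:
  coeff of dx ∧ dy: 9*y
  coeff of dx ∧ dz: -2*z
  coeff of dy ∧ dz: 2*z
Step 2: Apply d again to each 2-form coefficient. The only possible 3-form in R^3 is dx ∧ dy ∧ dz, with coefficient
  ∂(coeff of dy∧dz)/∂x - ∂(coeff of dx∧dz)/∂y + ∂(coeff of dx∧dy)/∂z
  = ∂/∂x (2*z) - ∂/∂y (-2*z) + ∂/∂z (9*y).
Each of these terms simplifies to sums of mixed partials that cancel in pairs. The result is 0 (by equality of mixed partials for smooth functions — Schwarz / Clairaut).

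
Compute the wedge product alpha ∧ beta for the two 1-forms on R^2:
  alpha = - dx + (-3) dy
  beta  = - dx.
alpha ∧ beta = (-3) dx ∧ dy

Distribute the wedge, using dx_i ∧ dx_j = -dx_j ∧ dx_i and dx_i ∧ dx_i = 0. For each pair (i, j) with i < j, the coefficient of dx_i ∧ dx_j in alpha ∧ beta is (alpha_i * beta_j - alpha_j * beta_i). Collecting: alpha ∧ beta = (-3) dx ∧ dy.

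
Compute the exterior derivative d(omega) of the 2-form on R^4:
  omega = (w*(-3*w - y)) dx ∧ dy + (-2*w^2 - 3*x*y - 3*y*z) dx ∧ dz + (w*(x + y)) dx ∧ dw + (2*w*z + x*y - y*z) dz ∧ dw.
d(omega) = (-7*w - y) dx ∧ dy ∧ dw + (3*x + 3*z) dx ∧ dy ∧ dz + (-4*w + y) dx ∧ dz ∧ dw + (x - z) dy ∧ dz ∧ dw

For a 2-form omega = sum_{i<j} g_{ij} dx_i ∧ dx_j, the exterior derivative is
  d(omega) = sum_{i<j} d(g_{ij}) ∧ dx_i ∧ dx_j = sum_{i<j, k} (∂g_{ij}/∂x_k) dx_k ∧ dx_i ∧ dx_j.
Expand each term, using dx_k ∧ dx_i ∧ dx_j = sgn(permutation) dx_{(a)} ∧ dx_{(b)} ∧ dx_{(c)} with (a < b < c) sorted:
  d(w*(-3*w - y)) includes (∂/∂w)(w*(-3*w - y)) dw = (-6*w - y) dw, which multiplied by dx ∧ dy gives (-6*w - y) dx ∧ dy ∧ dw
  d(-2*w^2 - 3*x*y - 3*y*z) includes (∂/∂y)(-2*w^2 - 3*x*y - 3*y*z) dy = (-3*x - 3*z) dy, which multiplied by dx ∧ dz gives (3*x + 3*z) dx ∧ dy ∧ dz
  d(-2*w^2 - 3*x*y - 3*y*z) includes (∂/∂w)(-2*w^2 - 3*x*y - 3*y*z) dw = (-4*w) dw, which multiplied by dx ∧ dz gives (-4*w) dx ∧ dz ∧ dw
  d(w*(x + y)) includes (∂/∂y)(w*(x + y)) dy = (w) dy, which multiplied by dx ∧ dw gives (-w) dx ∧ dy ∧ dw
  d(2*w*z + x*y - y*z) includes (∂/∂x)(2*w*z + x*y - y*z) dx = (y) dx, which multiplied by dz ∧ dw gives (y) dx ∧ dz ∧ dw
  d(2*w*z + x*y - y*z) includes (∂/∂y)(2*w*z + x*y - y*z) dy = (x - z) dy, which multiplied by dz ∧ dw gives (x - z) dy ∧ dz ∧ dw
Collecting like 3-forms: d(omega) = (-7*w - y) dx ∧ dy ∧ dw + (3*x + 3*z) dx ∧ dy ∧ dz + (-4*w + y) dx ∧ dz ∧ dw + (x - z) dy ∧ dz ∧ dw.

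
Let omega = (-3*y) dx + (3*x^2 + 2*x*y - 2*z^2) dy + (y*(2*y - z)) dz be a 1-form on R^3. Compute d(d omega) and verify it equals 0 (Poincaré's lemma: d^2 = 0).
d(d omega) = 0

Step 1: d omega = sum_{i<j} (∂f_j/∂x_i - ∂f_i/∂x_j) dx_i ∧ dx_j:
  coeff of dx ∧ dy: 6*x + 2*y + 3
  coeff of dx ∧ dz: 0
  coeff of dy ∧ dz: 4*y + 3*z
Step 2: Apply d again to each 2-form coefficient. The only possible 3-form in R^3 is dx ∧ dy ∧ dz, with coefficient
  ∂(coeff of dy∧dz)/∂x - ∂(coeff of dx∧dz)/∂y + ∂(coeff of dx∧dy)/∂z
  = ∂/∂x (4*y + 3*z) - ∂/∂y (0) + ∂/∂z (6*x + 2*y + 3).
Each of these terms simplifies to sums of mixed partials that cancel in pairs. The result is 0 (by equality of mixed partials for smooth functions — Schwarz / Clairaut).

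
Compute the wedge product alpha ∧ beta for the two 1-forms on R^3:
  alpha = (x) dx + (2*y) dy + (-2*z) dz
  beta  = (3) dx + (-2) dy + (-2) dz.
alpha ∧ beta = (-2*x - 6*y) dx ∧ dy + (-2*x + 6*z) dx ∧ dz + (-4*y - 4*z) dy ∧ dz

Distribute the wedge, using dx_i ∧ dx_j = -dx_j ∧ dx_i and dx_i ∧ dx_i = 0. For each pair (i, j) with i < j, the coefficient of dx_i ∧ dx_j in alpha ∧ beta is (alpha_i * beta_j - alpha_j * beta_i). Collecting: alpha ∧ beta = (-2*x - 6*y) dx ∧ dy + (-2*x + 6*z) dx ∧ dz + (-4*y - 4*z) dy ∧ dz.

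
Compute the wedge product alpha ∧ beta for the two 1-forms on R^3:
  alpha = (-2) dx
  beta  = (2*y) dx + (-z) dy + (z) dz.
alpha ∧ beta = (2*z) dx ∧ dy + (-2*z) dx ∧ dz

Distribute the wedge, using dx_i ∧ dx_j = -dx_j ∧ dx_i and dx_i ∧ dx_i = 0. For each pair (i, j) with i < j, the coefficient of dx_i ∧ dx_j in alpha ∧ beta is (alpha_i * beta_j - alpha_j * beta_i). Collecting: alpha ∧ beta = (2*z) dx ∧ dy + (-2*z) dx ∧ dz.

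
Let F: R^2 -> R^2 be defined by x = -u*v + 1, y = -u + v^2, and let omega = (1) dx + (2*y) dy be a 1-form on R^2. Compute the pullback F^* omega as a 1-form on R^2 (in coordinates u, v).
F^* omega = (2*u - 2*v^2 - v) du + (-4*u*v - u + 4*v^3) dv

Using F^*(f dg) = (f ∘ F) d(g ∘ F), substitute each coordinate x_i by F_i(u, v) in f_i, and replace dx_i by d F_i = (∂F_i/∂u) du + (∂F_i/∂v) dv.
  For the x component: f_1(F) = 1; d F_1 = (-v) du + (-u) dv
  For the y component: f_2(F) = -2*u + 2*v^2; d F_2 = (-1) du + (2*v) dv
Combining and collecting du, dv coefficients:
  coeff of du: 2*u - 2*v^2 - v
  coeff of dv: -4*u*v - u + 4*v^3
F^* omega = (2*u - 2*v^2 - v) du + (-4*u*v - u + 4*v^3) dv.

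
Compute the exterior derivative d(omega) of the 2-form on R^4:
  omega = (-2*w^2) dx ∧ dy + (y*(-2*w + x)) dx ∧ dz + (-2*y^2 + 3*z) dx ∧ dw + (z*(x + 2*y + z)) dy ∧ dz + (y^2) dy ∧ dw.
d(omega) = (-4*w + 4*y) dx ∧ dy ∧ dw + (2*w - x + z) dx ∧ dy ∧ dz + (-2*y - 3) dx ∧ dz ∧ dw

For a 2-form omega = sum_{i<j} g_{ij} dx_i ∧ dx_j, the exterior derivative is
  d(omega) = sum_{i<j} d(g_{ij}) ∧ dx_i ∧ dx_j = sum_{i<j, k} (∂g_{ij}/∂x_k) dx_k ∧ dx_i ∧ dx_j.
Expand each term, using dx_k ∧ dx_i ∧ dx_j = sgn(permutation) dx_{(a)} ∧ dx_{(b)} ∧ dx_{(c)} with (a < b < c) sorted:
  d(-2*w^2) includes (∂/∂w)(-2*w^2) dw = (-4*w) dw, which multiplied by dx ∧ dy gives (-4*w) dx ∧ dy ∧ dw
  d(y*(-2*w + x)) includes (∂/∂y)(y*(-2*w + x)) dy = (-2*w + x) dy, which multiplied by dx ∧ dz gives (2*w - x) dx ∧ dy ∧ dz
  d(y*(-2*w + x)) includes (∂/∂w)(y*(-2*w + x)) dw = (-2*y) dw, which multiplied by dx ∧ dz gives (-2*y) dx ∧ dz ∧ dw
  d(-2*y^2 + 3*z) includes (∂/∂y)(-2*y^2 + 3*z) dy = (-4*y) dy, which multiplied by dx ∧ dw gives (4*y) dx ∧ dy ∧ dw
  d(-2*y^2 + 3*z) includes (∂/∂z)(-2*y^2 + 3*z) dz = (3) dz, which multiplied by dx ∧ dw gives (-3) dx ∧ dz ∧ dw
  d(z*(x + 2*y + z)) includes (∂/∂x)(z*(x + 2*y + z)) dx = (z) dx, which multiplied by dy ∧ dz gives (z) dx ∧ dy ∧ dz
Collecting like 3-forms: d(omega) = (-4*w + 4*y) dx ∧ dy ∧ dw + (2*w - x + z) dx ∧ dy ∧ dz + (-2*y - 3) dx ∧ dz ∧ dw.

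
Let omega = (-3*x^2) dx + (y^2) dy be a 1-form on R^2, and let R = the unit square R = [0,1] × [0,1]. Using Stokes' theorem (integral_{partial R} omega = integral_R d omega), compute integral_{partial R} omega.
integral_(partial R) omega = 0

Stokes: integral_partial_R omega = integral_R d omega with d omega = (∂Q/∂x - ∂P/∂y) dx ∧ dy.
  ∂Q/∂x = 0
  ∂P/∂y = 0
  integrand = ∂Q/∂x - ∂P/∂y = 0.
Integrating over R: integral_0^1 integral_0^1 (0) dx dy = 0.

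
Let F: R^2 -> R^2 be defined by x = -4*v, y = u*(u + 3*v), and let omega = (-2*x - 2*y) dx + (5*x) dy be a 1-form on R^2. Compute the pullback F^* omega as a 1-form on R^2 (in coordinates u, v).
F^* omega = (20*v*(-2*u - 3*v)) du + (8*u^2 - 36*u*v - 32*v) dv

Using F^*(f dg) = (f ∘ F) d(g ∘ F), substitute each coordinate x_i by F_i(u, v) in f_i, and replace dx_i by d F_i = (∂F_i/∂u) du + (∂F_i/∂v) dv.
  For the x component: f_1(F) = -2*u^2 - 6*u*v + 8*v; d F_1 = (0) du + (-4) dv
  For the y component: f_2(F) = -20*v; d F_2 = (2*u + 3*v) du + (3*u) dv
Combining and collecting du, dv coefficients:
  coeff of du: 20*v*(-2*u - 3*v)
  coeff of dv: 8*u^2 - 36*u*v - 32*v
F^* omega = (20*v*(-2*u - 3*v)) du + (8*u^2 - 36*u*v - 32*v) dv.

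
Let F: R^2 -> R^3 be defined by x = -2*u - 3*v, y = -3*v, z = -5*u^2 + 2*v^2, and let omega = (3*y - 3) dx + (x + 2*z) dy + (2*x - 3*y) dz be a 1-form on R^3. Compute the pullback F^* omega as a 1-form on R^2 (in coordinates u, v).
F^* omega = (40*u^2 - 30*u*v + 18*v + 6) du + (30*u^2 - 16*u*v + 6*u + 36*v + 9) dv

Using F^*(f dg) = (f ∘ F) d(g ∘ F), substitute each coordinate x_i by F_i(u, v) in f_i, and replace dx_i by d F_i = (∂F_i/∂u) du + (∂F_i/∂v) dv.
  For the x component: f_1(F) = -9*v - 3; d F_1 = (-2) du + (-3) dv
  For the y component: f_2(F) = -10*u^2 - 2*u + 4*v^2 - 3*v; d F_2 = (0) du + (-3) dv
  For the z component: f_3(F) = -4*u + 3*v; d F_3 = (-10*u) du + (4*v) dv
Combining and collecting du, dv coefficients:
  coeff of du: 40*u^2 - 30*u*v + 18*v + 6
  coeff of dv: 30*u^2 - 16*u*v + 6*u + 36*v + 9
F^* omega = (40*u^2 - 30*u*v + 18*v + 6) du + (30*u^2 - 16*u*v + 6*u + 36*v + 9) dv.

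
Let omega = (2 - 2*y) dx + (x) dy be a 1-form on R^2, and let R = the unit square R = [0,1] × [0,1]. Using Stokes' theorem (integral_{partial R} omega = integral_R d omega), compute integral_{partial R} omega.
integral_(partial R) omega = 3

Stokes: integral_partial_R omega = integral_R d omega with d omega = (∂Q/∂x - ∂P/∂y) dx ∧ dy.
  ∂Q/∂x = 1
  ∂P/∂y = -2
  integrand = ∂Q/∂x - ∂P/∂y = 3.
Integrating over R: integral_0^1 integral_0^1 (3) dx dy = 3.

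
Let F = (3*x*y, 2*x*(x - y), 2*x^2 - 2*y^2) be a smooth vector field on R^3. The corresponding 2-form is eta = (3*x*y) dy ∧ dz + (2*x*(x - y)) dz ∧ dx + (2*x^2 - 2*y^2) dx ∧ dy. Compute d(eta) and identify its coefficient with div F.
d(eta) = (-2*x + 3*y) dx ∧ dy ∧ dz; div F = -2*x + 3*y

For a 2-form in R^3 of the form above, applying d gives a 3-form with coefficient ∂P/∂x + ∂Q/∂y + ∂R/∂z:
  ∂P/∂x = 3*y
  ∂Q/∂y = -2*x
  ∂R/∂z = 0
Sum = -2*x + 3*y, which is exactly div F.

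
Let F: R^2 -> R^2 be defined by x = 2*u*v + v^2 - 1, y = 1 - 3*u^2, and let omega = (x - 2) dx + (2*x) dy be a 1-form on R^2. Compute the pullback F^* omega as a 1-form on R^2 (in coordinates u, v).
F^* omega = (-24*u^2*v - 8*u*v^2 + 12*u + 2*v^3 - 6*v) du + (4*u^2*v + 6*u*v^2 - 6*u + 2*v^3 - 6*v) dv

Using F^*(f dg) = (f ∘ F) d(g ∘ F), substitute each coordinate x_i by F_i(u, v) in f_i, and replace dx_i by d F_i = (∂F_i/∂u) du + (∂F_i/∂v) dv.
  For the x component: f_1(F) = 2*u*v + v^2 - 3; d F_1 = (2*v) du + (2*u + 2*v) dv
  For the y component: f_2(F) = 4*u*v + 2*v^2 - 2; d F_2 = (-6*u) du + (0) dv
Combining and collecting du, dv coefficients:
  coeff of du: -24*u^2*v - 8*u*v^2 + 12*u + 2*v^3 - 6*v
  coeff of dv: 4*u^2*v + 6*u*v^2 - 6*u + 2*v^3 - 6*v
F^* omega = (-24*u^2*v - 8*u*v^2 + 12*u + 2*v^3 - 6*v) du + (4*u^2*v + 6*u*v^2 - 6*u + 2*v^3 - 6*v) dv.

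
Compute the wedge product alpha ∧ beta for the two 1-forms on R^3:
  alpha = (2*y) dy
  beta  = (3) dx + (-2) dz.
alpha ∧ beta = (-6*y) dx ∧ dy + (-4*y) dy ∧ dz

Distribute the wedge, using dx_i ∧ dx_j = -dx_j ∧ dx_i and dx_i ∧ dx_i = 0. For each pair (i, j) with i < j, the coefficient of dx_i ∧ dx_j in alpha ∧ beta is (alpha_i * beta_j - alpha_j * beta_i). Collecting: alpha ∧ beta = (-6*y) dx ∧ dy + (-4*y) dy ∧ dz.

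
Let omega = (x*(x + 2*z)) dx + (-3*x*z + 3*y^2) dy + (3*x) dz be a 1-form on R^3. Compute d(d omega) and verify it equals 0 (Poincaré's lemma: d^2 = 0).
d(d omega) = 0

Step 1: d omega = sum_{i<j} (∂f_j/∂x_i - ∂f_i/∂x_j) dx_i ∧ dx_j:
  coeff of dx ∧ dy: -3*z
  coeff of dx ∧ dz: 3 - 2*x
  coeff of dy ∧ dz: 3*x
Step 2: Apply d again to each 2-form coefficient. The only possible 3-form in R^3 is dx ∧ dy ∧ dz, with coefficient
  ∂(coeff of dy∧dz)/∂x - ∂(coeff of dx∧dz)/∂y + ∂(coeff of dx∧dy)/∂z
  = ∂/∂x (3*x) - ∂/∂y (3 - 2*x) + ∂/∂z (-3*z).
Each of these terms simplifies to sums of mixed partials that cancel in pairs. The result is 0 (by equality of mixed partials for smooth functions — Schwarz / Clairaut).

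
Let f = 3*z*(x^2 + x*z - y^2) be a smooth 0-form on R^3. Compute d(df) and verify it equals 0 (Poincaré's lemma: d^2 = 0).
d(df) = 0

Step 1: df = sum_i (∂f/∂x_i) dx_i = (3*z*(2*x + z)) dx + (-6*y*z) dy + (3*x^2 + 6*x*z - 3*y^2) dz.
Step 2: Apply d again. Using the 1-form formula, the coefficient of dx ∧ dy in d(df) is ∂^2 f/∂x ∂y - ∂^2 f/∂y ∂x = (0) - (0) = 0 (equality of mixed partials for smooth f).
Similarly for dx ∧ dz and dy ∧ dz — all coefficients vanish. So d(df) = 0.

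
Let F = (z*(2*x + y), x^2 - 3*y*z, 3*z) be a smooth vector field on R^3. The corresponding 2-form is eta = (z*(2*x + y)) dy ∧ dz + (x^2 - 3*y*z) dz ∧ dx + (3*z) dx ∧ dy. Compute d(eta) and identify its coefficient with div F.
d(eta) = (3 - z) dx ∧ dy ∧ dz; div F = 3 - z

For a 2-form in R^3 of the form above, applying d gives a 3-form with coefficient ∂P/∂x + ∂Q/∂y + ∂R/∂z:
  ∂P/∂x = 2*z
  ∂Q/∂y = -3*z
  ∂R/∂z = 3
Sum = 3 - z, which is exactly div F.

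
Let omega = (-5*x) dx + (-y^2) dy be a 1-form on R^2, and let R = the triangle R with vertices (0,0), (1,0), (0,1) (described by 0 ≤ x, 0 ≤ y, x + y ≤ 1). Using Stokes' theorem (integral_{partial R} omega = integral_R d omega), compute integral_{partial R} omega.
integral_(partial R) omega = 0

Stokes: integral_partial_R omega = integral_R d omega with d omega = (∂Q/∂x - ∂P/∂y) dx ∧ dy.
  ∂Q/∂x = 0
  ∂P/∂y = 0
  integrand = ∂Q/∂x - ∂P/∂y = 0.
Integrating over R: integral_0^1 integral_0^{1-x} (0) dy dx = 0.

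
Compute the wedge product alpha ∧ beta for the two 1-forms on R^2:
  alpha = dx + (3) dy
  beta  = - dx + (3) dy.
alpha ∧ beta = (6) dx ∧ dy

Distribute the wedge, using dx_i ∧ dx_j = -dx_j ∧ dx_i and dx_i ∧ dx_i = 0. For each pair (i, j) with i < j, the coefficient of dx_i ∧ dx_j in alpha ∧ beta is (alpha_i * beta_j - alpha_j * beta_i). Collecting: alpha ∧ beta = (6) dx ∧ dy.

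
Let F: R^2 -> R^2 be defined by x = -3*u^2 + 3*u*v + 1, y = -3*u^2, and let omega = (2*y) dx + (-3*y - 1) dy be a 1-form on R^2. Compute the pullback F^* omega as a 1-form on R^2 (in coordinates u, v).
F^* omega = (6*u*(-3*u^2 - 3*u*v + 1)) du + (-18*u^3) dv

Using F^*(f dg) = (f ∘ F) d(g ∘ F), substitute each coordinate x_i by F_i(u, v) in f_i, and replace dx_i by d F_i = (∂F_i/∂u) du + (∂F_i/∂v) dv.
  For the x component: f_1(F) = -6*u^2; d F_1 = (-6*u + 3*v) du + (3*u) dv
  For the y component: f_2(F) = 9*u^2 - 1; d F_2 = (-6*u) du + (0) dv
Combining and collecting du, dv coefficients:
  coeff of du: 6*u*(-3*u^2 - 3*u*v + 1)
  coeff of dv: -18*u^3
F^* omega = (6*u*(-3*u^2 - 3*u*v + 1)) du + (-18*u^3) dv.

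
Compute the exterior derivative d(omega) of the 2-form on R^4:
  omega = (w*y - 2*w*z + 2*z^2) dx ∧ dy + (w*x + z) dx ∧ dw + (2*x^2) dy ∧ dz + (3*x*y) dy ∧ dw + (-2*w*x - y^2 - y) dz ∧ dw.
d(omega) = (-2*w + 4*x + 4*z) dx ∧ dy ∧ dz + (4*y - 2*z) dx ∧ dy ∧ dw + (-2*w - 1) dx ∧ dz ∧ dw + (-2*y - 1) dy ∧ dz ∧ dw

For a 2-form omega = sum_{i<j} g_{ij} dx_i ∧ dx_j, the exterior derivative is
  d(omega) = sum_{i<j} d(g_{ij}) ∧ dx_i ∧ dx_j = sum_{i<j, k} (∂g_{ij}/∂x_k) dx_k ∧ dx_i ∧ dx_j.
Expand each term, using dx_k ∧ dx_i ∧ dx_j = sgn(permutation) dx_{(a)} ∧ dx_{(b)} ∧ dx_{(c)} with (a < b < c) sorted:
  d(w*y - 2*w*z + 2*z^2) includes (∂/∂z)(w*y - 2*w*z + 2*z^2) dz = (-2*w + 4*z) dz, which multiplied by dx ∧ dy gives (-2*w + 4*z) dx ∧ dy ∧ dz
  d(w*y - 2*w*z + 2*z^2) includes (∂/∂w)(w*y - 2*w*z + 2*z^2) dw = (y - 2*z) dw, which multiplied by dx ∧ dy gives (y - 2*z) dx ∧ dy ∧ dw
  d(w*x + z) includes (∂/∂z)(w*x + z) dz = (1) dz, which multiplied by dx ∧ dw gives (-1) dx ∧ dz ∧ dw
  d(2*x^2) includes (∂/∂x)(2*x^2) dx = (4*x) dx, which multiplied by dy ∧ dz gives (4*x) dx ∧ dy ∧ dz
  d(3*x*y) includes (∂/∂x)(3*x*y) dx = (3*y) dx, which multiplied by dy ∧ dw gives (3*y) dx ∧ dy ∧ dw
  d(-2*w*x - y^2 - y) includes (∂/∂x)(-2*w*x - y^2 - y) dx = (-2*w) dx, which multiplied by dz ∧ dw gives (-2*w) dx ∧ dz ∧ dw
  d(-2*w*x - y^2 - y) includes (∂/∂y)(-2*w*x - y^2 - y) dy = (-2*y - 1) dy, which multiplied by dz ∧ dw gives (-2*y - 1) dy ∧ dz ∧ dw
Collecting like 3-forms: d(omega) = (-2*w + 4*x + 4*z) dx ∧ dy ∧ dz + (4*y - 2*z) dx ∧ dy ∧ dw + (-2*w - 1) dx ∧ dz ∧ dw + (-2*y - 1) dy ∧ dz ∧ dw.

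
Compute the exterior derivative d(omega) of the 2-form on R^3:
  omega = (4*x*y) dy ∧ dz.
d(omega) = (4*y) dx ∧ dy ∧ dz

For a 2-form omega = sum_{i<j} g_{ij} dx_i ∧ dx_j, the exterior derivative is
  d(omega) = sum_{i<j} d(g_{ij}) ∧ dx_i ∧ dx_j = sum_{i<j, k} (∂g_{ij}/∂x_k) dx_k ∧ dx_i ∧ dx_j.
Expand each term, using dx_k ∧ dx_i ∧ dx_j = sgn(permutation) dx_{(a)} ∧ dx_{(b)} ∧ dx_{(c)} with (a < b < c) sorted:
  d(4*x*y) includes (∂/∂x)(4*x*y) dx = (4*y) dx, which multiplied by dy ∧ dz gives (4*y) dx ∧ dy ∧ dz
Collecting like 3-forms: d(omega) = (4*y) dx ∧ dy ∧ dz.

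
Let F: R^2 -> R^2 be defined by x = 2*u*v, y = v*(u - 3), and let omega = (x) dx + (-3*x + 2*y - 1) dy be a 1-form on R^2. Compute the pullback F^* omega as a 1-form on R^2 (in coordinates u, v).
F^* omega = (v*(-6*v - 1)) du + (6*u*v - u + 18*v + 3) dv

Using F^*(f dg) = (f ∘ F) d(g ∘ F), substitute each coordinate x_i by F_i(u, v) in f_i, and replace dx_i by d F_i = (∂F_i/∂u) du + (∂F_i/∂v) dv.
  For the x component: f_1(F) = 2*u*v; d F_1 = (2*v) du + (2*u) dv
  For the y component: f_2(F) = -4*u*v - 6*v - 1; d F_2 = (v) du + (u - 3) dv
Combining and collecting du, dv coefficients:
  coeff of du: v*(-6*v - 1)
  coeff of dv: 6*u*v - u + 18*v + 3
F^* omega = (v*(-6*v - 1)) du + (6*u*v - u + 18*v + 3) dv.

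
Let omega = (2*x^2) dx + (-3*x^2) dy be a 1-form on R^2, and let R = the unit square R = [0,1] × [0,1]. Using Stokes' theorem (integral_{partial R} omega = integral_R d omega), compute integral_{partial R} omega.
integral_(partial R) omega = -3

Stokes: integral_partial_R omega = integral_R d omega with d omega = (∂Q/∂x - ∂P/∂y) dx ∧ dy.
  ∂Q/∂x = -6*x
  ∂P/∂y = 0
  integrand = ∂Q/∂x - ∂P/∂y = -6*x.
Integrating over R: integral_0^1 integral_0^1 (-6*x) dx dy = -3.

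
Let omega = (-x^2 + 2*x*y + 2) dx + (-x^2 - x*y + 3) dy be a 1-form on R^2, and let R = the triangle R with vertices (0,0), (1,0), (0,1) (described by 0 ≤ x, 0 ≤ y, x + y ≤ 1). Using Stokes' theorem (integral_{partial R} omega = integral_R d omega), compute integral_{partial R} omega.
integral_(partial R) omega = -5/6

Stokes: integral_partial_R omega = integral_R d omega with d omega = (∂Q/∂x - ∂P/∂y) dx ∧ dy.
  ∂Q/∂x = -2*x - y
  ∂P/∂y = 2*x
  integrand = ∂Q/∂x - ∂P/∂y = -4*x - y.
Integrating over R: integral_0^1 integral_0^{1-x} (-4*x - y) dy dx = -5/6.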